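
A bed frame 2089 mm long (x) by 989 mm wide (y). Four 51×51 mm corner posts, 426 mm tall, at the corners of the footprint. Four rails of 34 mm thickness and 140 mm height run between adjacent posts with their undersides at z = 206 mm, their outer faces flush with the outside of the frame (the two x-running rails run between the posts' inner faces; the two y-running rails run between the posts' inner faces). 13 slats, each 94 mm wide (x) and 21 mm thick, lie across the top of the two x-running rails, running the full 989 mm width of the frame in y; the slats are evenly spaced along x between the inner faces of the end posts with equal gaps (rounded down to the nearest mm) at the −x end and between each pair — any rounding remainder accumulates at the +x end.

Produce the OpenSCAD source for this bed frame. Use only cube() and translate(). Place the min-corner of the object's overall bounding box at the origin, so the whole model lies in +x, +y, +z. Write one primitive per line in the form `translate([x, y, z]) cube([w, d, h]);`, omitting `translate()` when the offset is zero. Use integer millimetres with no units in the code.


cube([51, 51, 426]);
translate([0, 938, 0]) cube([51, 51, 426]);
translate([2038, 0, 0]) cube([51, 51, 426]);
translate([2038, 938, 0]) cube([51, 51, 426]);
translate([51, 0, 206]) cube([1987, 34, 140]);
translate([51, 955, 206]) cube([1987, 34, 140]);
translate([0, 51, 206]) cube([34, 887, 140]);
translate([2055, 51, 206]) cube([34, 887, 140]);
translate([105, 0, 346]) cube([94, 989, 21]);
translate([253, 0, 346]) cube([94, 989, 21]);
translate([401, 0, 346]) cube([94, 989, 21]);
translate([549, 0, 346]) cube([94, 989, 21]);
translate([697, 0, 346]) cube([94, 989, 21]);
translate([845, 0, 346]) cube([94, 989, 21]);
translate([993, 0, 346]) cube([94, 989, 21]);
translate([1141, 0, 346]) cube([94, 989, 21]);
translate([1289, 0, 346]) cube([94, 989, 21]);
translate([1437, 0, 346]) cube([94, 989, 21]);
translate([1585, 0, 346]) cube([94, 989, 21]);
translate([1733, 0, 346]) cube([94, 989, 21]);
translate([1881, 0, 346]) cube([94, 989, 21]);


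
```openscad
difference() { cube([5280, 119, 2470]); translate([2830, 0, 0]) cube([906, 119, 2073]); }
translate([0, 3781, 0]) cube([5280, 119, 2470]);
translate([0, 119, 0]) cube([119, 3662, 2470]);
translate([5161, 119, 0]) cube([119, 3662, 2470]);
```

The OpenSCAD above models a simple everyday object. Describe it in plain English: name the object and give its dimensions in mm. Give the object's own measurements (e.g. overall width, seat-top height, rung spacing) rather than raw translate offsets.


A single room: four walls, each 2470 mm tall and 119 mm thick, enclosing an outside footprint 5280×3900 mm (x × y), no floor or roof. The front and back walls (−y and +y sides) run the full x-width; the side walls fit between their inner faces. A door opening 906 mm wide and 2073 mm tall is cut through the front wall from the floor up, its −x edge 2830 mm from the wall's −x end.


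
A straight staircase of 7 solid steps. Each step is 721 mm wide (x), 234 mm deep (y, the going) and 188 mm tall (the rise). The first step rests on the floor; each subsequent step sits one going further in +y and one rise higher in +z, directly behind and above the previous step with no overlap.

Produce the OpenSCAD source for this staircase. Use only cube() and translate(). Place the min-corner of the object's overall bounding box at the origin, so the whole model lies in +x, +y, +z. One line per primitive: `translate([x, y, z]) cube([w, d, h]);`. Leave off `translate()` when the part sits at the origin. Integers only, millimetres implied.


cube([721, 234, 188]);
translate([0, 234, 188]) cube([721, 234, 188]);
translate([0, 468, 376]) cube([721, 234, 188]);
translate([0, 702, 564]) cube([721, 234, 188]);
translate([0, 936, 752]) cube([721, 234, 188]);
translate([0, 1170, 940]) cube([721, 234, 188]);
translate([0, 1404, 1128]) cube([721, 234, 188]);


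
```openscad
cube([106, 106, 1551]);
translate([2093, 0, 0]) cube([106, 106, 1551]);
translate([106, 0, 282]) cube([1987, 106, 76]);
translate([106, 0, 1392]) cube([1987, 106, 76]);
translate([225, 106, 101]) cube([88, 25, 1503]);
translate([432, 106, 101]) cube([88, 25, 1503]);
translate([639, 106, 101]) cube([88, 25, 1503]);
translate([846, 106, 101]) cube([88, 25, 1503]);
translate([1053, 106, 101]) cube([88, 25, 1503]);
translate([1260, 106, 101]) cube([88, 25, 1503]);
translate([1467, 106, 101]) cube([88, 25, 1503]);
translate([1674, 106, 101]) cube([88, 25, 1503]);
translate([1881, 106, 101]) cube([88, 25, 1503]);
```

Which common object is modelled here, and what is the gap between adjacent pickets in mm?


A fence section. The picket gap is 119 mm.

Two posts, two rails, 9 pickets — a fence section. Span 1987 mm holds 9 pickets of 88 mm with 10 equal gaps: ⌊(1987 − 9·88) / 10⌋ = 119 mm.


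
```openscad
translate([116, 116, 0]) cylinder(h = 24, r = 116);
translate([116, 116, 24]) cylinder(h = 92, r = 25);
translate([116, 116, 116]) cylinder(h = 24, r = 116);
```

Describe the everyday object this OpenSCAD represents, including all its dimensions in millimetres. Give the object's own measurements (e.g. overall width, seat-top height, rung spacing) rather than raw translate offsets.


A spool: two coaxial disc flanges of radius 116 mm and thickness 24 mm, joined by a core cylinder of radius 25 mm and height 92 mm. The lower flange rests on z = 0 and the three cylinders share a vertical axis.


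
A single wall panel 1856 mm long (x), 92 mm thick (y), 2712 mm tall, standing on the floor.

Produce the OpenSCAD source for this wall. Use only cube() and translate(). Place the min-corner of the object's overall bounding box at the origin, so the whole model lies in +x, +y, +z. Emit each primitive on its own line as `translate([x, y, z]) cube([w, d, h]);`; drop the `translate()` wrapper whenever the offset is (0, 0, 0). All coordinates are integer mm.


cube([1856, 92, 2712]);


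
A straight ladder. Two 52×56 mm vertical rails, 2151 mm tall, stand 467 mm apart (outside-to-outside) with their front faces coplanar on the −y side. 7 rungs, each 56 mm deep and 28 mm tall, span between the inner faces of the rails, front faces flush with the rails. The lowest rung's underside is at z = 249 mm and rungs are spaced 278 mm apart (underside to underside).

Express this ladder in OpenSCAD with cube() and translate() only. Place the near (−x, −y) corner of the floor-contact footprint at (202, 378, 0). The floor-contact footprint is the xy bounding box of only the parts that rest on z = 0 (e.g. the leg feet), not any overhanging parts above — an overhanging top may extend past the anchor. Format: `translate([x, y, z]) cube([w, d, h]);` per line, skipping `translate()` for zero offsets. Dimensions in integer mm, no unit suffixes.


translate([202, 378, 0]) cube([52, 56, 2151]);
translate([617, 378, 0]) cube([52, 56, 2151]);
translate([254, 378, 249]) cube([363, 56, 28]);
translate([254, 378, 527]) cube([363, 56, 28]);
translate([254, 378, 805]) cube([363, 56, 28]);
translate([254, 378, 1083]) cube([363, 56, 28]);
translate([254, 378, 1361]) cube([363, 56, 28]);
translate([254, 378, 1639]) cube([363, 56, 28]);
translate([254, 378, 1917]) cube([363, 56, 28]);


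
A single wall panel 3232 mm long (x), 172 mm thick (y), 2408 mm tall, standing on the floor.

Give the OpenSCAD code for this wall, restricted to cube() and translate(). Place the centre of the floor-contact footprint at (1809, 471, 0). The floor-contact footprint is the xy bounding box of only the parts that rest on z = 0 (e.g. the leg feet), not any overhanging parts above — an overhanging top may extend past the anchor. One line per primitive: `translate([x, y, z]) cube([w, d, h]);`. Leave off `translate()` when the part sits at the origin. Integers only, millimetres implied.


translate([193, 385, 0]) cube([3232, 172, 2408]);


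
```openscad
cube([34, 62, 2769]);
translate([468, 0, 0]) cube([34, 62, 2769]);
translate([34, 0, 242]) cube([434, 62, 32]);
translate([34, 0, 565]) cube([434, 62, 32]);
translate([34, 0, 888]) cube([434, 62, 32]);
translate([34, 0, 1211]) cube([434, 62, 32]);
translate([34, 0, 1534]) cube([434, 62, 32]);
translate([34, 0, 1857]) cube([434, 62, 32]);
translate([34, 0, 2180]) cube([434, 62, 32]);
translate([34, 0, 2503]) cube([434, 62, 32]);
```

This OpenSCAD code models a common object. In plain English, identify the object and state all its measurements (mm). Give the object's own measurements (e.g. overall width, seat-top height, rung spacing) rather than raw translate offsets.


A straight ladder. Two 34×62 mm vertical rails, 2769 mm tall, stand 502 mm apart (outside-to-outside) with their front faces coplanar on the −y side. 8 rungs, each 62 mm deep and 32 mm tall, span between the inner faces of the rails, front faces flush with the rails. The lowest rung's underside is at z = 242 mm and rungs are spaced 323 mm apart (underside to underside).


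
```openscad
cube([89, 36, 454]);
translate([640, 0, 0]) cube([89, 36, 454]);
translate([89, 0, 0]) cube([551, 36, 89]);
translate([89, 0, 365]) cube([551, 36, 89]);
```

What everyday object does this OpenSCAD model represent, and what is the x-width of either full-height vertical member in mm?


A picture frame. The border width is 89 mm.

Four thin pieces enclosing a rectangular opening — a picture frame. The two full-height stiles are 454 mm tall; the top rail sits at z = 365 and is 89 mm tall, so the border above the opening is 454 − 365 = 89 mm, matching the stile x-width.


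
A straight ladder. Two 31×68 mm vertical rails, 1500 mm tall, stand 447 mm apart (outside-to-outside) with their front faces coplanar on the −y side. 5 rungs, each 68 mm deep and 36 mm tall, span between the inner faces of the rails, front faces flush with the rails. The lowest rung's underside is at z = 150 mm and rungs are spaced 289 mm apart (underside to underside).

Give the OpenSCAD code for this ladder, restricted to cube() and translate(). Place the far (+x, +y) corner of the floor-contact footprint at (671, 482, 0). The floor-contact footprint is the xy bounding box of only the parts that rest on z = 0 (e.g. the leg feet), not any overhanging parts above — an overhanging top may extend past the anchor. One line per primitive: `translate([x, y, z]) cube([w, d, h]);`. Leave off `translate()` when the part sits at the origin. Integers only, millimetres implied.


translate([224, 414, 0]) cube([31, 68, 1500]);
translate([640, 414, 0]) cube([31, 68, 1500]);
translate([255, 414, 150]) cube([385, 68, 36]);
translate([255, 414, 439]) cube([385, 68, 36]);
translate([255, 414, 728]) cube([385, 68, 36]);
translate([255, 414, 1017]) cube([385, 68, 36]);
translate([255, 414, 1306]) cube([385, 68, 36]);


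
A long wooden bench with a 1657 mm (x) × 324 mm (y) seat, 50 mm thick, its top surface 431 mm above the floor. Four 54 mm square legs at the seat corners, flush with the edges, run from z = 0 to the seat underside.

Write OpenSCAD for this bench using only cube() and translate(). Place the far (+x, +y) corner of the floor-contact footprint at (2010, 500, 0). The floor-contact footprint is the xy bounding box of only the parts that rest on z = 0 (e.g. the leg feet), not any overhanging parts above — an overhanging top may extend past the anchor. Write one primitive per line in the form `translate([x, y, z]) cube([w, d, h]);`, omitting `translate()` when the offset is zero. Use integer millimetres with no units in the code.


// leg_h = 431 − 50 = 381
translate([353, 176, 381]) cube([1657, 324, 50]);
translate([353, 176, 0]) cube([54, 54, 381]);
translate([353, 446, 0]) cube([54, 54, 381]);
translate([1956, 176, 0]) cube([54, 54, 381]);
translate([1956, 446, 0]) cube([54, 54, 381]);


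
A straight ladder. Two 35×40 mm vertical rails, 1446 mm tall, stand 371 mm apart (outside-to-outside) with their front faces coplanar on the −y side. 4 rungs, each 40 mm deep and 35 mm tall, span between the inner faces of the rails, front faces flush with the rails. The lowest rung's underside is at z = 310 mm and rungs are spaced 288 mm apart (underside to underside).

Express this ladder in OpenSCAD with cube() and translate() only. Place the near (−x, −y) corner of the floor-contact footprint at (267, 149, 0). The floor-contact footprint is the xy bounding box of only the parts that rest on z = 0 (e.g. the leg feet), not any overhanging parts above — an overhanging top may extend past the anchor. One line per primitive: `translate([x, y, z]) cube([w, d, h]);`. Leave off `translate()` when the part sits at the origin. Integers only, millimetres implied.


translate([267, 149, 0]) cube([35, 40, 1446]);
translate([603, 149, 0]) cube([35, 40, 1446]);
translate([302, 149, 310]) cube([301, 40, 35]);
translate([302, 149, 598]) cube([301, 40, 35]);
translate([302, 149, 886]) cube([301, 40, 35]);
translate([302, 149, 1174]) cube([301, 40, 35]);


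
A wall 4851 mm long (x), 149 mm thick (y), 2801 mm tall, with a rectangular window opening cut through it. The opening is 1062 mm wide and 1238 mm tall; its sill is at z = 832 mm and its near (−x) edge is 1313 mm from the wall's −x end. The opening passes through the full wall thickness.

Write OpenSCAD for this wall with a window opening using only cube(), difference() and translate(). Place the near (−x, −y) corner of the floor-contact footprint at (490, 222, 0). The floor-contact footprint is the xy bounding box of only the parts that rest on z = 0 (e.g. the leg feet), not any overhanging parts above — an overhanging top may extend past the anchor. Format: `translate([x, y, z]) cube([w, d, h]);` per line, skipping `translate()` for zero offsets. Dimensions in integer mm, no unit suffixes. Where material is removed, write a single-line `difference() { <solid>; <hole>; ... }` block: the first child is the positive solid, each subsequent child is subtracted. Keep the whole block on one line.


difference() { translate([490, 222, 0]) cube([4851, 149, 2801]); translate([1803, 222, 832]) cube([1062, 149, 1238]); }


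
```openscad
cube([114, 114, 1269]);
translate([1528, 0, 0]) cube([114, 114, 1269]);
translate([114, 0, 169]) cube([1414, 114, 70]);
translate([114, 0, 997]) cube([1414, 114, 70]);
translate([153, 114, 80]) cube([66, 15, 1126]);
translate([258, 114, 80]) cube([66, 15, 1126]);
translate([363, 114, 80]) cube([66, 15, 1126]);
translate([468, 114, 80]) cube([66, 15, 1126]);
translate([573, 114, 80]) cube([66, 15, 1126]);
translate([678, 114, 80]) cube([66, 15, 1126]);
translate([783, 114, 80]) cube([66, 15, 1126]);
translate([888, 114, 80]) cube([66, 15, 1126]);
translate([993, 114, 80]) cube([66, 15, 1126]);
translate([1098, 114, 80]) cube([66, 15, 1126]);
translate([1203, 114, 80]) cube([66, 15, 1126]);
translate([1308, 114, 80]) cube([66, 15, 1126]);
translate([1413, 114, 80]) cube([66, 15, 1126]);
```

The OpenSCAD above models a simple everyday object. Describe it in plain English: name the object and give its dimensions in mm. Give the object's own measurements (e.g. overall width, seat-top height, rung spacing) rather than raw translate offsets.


A fence section. Two 114×114 mm posts, 1269 mm tall, stand on the floor with a clear span of 1414 mm between their inner faces. Two horizontal rails of 114×70 mm section span the gap between the posts with their undersides at z = 169 mm and z = 997 mm, flush with the posts' −y face. 13 pickets, each 66 mm wide, 15 mm thick and 1126 mm tall, are fixed to the +y face of the rails with their bottoms at z = 80 mm, spaced across the span with a 39 mm gap after the −x post and between neighbouring pickets, with 49 mm left before the +x post.


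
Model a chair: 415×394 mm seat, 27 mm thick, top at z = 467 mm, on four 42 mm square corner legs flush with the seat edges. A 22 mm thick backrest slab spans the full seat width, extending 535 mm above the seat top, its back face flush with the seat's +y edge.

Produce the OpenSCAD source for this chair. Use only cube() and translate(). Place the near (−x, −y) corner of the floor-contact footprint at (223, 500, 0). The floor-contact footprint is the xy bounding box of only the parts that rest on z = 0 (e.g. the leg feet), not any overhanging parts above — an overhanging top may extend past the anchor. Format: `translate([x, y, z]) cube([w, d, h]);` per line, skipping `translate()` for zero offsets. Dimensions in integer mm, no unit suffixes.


translate([223, 500, 440]) cube([415, 394, 27]);
translate([223, 500, 0]) cube([42, 42, 440]);
translate([596, 500, 0]) cube([42, 42, 440]);
translate([223, 852, 0]) cube([42, 42, 440]);
translate([596, 852, 0]) cube([42, 42, 440]);
translate([223, 872, 467]) cube([415, 22, 535]);


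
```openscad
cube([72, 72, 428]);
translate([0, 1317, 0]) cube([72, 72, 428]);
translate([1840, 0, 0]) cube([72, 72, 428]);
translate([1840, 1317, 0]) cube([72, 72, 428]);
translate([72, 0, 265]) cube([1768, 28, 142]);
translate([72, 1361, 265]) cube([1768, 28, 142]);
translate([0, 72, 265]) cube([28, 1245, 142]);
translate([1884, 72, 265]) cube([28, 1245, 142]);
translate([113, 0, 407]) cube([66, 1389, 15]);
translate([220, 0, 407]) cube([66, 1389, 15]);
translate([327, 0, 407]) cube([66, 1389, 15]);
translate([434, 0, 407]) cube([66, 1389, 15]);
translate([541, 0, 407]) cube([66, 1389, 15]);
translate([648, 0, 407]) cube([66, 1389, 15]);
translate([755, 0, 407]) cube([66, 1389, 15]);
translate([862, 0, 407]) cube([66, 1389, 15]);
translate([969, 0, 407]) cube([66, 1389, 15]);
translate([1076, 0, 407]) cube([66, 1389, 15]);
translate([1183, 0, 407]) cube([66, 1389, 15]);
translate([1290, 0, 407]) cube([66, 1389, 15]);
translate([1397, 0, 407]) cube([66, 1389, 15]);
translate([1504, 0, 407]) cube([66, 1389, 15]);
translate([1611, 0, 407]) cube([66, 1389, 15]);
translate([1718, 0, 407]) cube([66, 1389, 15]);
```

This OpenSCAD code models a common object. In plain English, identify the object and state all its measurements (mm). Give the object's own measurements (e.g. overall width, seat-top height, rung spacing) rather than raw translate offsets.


A bed frame 1912 mm long (x) by 1389 mm wide (y). Four 72×72 mm corner posts, 428 mm tall, at the corners of the footprint. Four rails of 28 mm thickness and 142 mm height run between adjacent posts with their undersides at z = 265 mm, their outer faces flush with the outside of the frame (the two x-running rails run between the posts' inner faces; the two y-running rails run between the posts' inner faces). 16 slats, each 66 mm wide (x) and 15 mm thick, lie across the top of the two x-running rails, running the full 1389 mm width of the frame in y; along x they sit between the end posts with a 41 mm gap after the −x posts and between neighbouring slats, leaving 56 mm before the +x posts.


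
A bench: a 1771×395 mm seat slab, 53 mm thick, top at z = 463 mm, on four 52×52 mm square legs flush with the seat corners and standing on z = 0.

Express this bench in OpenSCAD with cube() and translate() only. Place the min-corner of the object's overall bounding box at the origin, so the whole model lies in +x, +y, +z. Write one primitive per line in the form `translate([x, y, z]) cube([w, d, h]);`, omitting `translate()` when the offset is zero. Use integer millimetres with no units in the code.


translate([0, 0, 410]) cube([1771, 395, 53]);
cube([52, 52, 410]);
translate([0, 343, 0]) cube([52, 52, 410]);
translate([1719, 0, 0]) cube([52, 52, 410]);
translate([1719, 343, 0]) cube([52, 52, 410]);


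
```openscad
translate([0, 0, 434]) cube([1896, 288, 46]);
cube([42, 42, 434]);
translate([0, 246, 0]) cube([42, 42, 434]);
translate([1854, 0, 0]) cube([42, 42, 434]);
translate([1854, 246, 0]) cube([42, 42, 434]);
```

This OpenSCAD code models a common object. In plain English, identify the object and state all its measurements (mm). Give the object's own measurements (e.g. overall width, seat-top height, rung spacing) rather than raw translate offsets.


A long wooden bench with a 1896 mm (x) × 288 mm (y) seat, 46 mm thick, its top surface 480 mm above the floor. Four 42 mm square legs at the seat corners, flush with the edges, run from z = 0 to the seat underside.


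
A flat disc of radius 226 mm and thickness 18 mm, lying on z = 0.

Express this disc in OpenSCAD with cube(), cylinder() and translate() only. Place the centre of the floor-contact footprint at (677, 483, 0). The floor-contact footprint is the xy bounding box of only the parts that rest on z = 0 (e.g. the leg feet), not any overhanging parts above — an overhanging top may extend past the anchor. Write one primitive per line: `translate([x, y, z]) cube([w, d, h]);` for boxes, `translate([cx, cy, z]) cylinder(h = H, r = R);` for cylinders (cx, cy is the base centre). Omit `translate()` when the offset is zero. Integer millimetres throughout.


translate([677, 483, 0]) cylinder(h = 18, r = 226);


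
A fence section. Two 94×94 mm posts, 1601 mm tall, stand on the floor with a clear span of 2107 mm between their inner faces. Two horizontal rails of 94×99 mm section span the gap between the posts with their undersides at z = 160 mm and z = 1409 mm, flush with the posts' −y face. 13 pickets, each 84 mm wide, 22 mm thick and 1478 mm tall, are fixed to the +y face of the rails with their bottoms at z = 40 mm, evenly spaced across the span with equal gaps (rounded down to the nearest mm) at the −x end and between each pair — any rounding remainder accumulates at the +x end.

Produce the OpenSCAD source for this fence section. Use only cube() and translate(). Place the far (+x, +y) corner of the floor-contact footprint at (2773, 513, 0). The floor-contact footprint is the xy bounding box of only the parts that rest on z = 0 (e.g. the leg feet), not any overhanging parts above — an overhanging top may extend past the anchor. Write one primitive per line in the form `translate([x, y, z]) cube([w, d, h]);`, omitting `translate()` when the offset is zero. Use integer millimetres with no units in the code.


translate([478, 419, 0]) cube([94, 94, 1601]);
translate([2679, 419, 0]) cube([94, 94, 1601]);
translate([572, 419, 160]) cube([2107, 94, 99]);
translate([572, 419, 1409]) cube([2107, 94, 99]);
translate([644, 513, 40]) cube([84, 22, 1478]);
translate([800, 513, 40]) cube([84, 22, 1478]);
translate([956, 513, 40]) cube([84, 22, 1478]);
translate([1112, 513, 40]) cube([84, 22, 1478]);
translate([1268, 513, 40]) cube([84, 22, 1478]);
translate([1424, 513, 40]) cube([84, 22, 1478]);
translate([1580, 513, 40]) cube([84, 22, 1478]);
translate([1736, 513, 40]) cube([84, 22, 1478]);
translate([1892, 513, 40]) cube([84, 22, 1478]);
translate([2048, 513, 40]) cube([84, 22, 1478]);
translate([2204, 513, 40]) cube([84, 22, 1478]);
translate([2360, 513, 40]) cube([84, 22, 1478]);
translate([2516, 513, 40]) cube([84, 22, 1478]);


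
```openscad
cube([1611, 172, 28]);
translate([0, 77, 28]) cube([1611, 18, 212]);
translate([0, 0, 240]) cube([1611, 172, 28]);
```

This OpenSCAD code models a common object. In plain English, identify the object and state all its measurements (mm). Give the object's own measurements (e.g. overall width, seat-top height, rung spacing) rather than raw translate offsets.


An I-beam lying along x, 1611 mm long. Overall section height 268 mm. Two flanges 172 mm wide (y) and 28 mm thick, one on the floor and one at the top; a web 18 mm thick runs between them, centred on the flange width.


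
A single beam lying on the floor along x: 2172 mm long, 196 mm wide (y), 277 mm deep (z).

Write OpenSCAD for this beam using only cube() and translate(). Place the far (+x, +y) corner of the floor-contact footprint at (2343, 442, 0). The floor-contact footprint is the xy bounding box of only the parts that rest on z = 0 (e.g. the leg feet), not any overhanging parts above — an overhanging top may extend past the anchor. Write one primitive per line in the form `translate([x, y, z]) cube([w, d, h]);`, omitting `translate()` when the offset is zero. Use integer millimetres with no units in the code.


translate([171, 246, 0]) cube([2172, 196, 277]);


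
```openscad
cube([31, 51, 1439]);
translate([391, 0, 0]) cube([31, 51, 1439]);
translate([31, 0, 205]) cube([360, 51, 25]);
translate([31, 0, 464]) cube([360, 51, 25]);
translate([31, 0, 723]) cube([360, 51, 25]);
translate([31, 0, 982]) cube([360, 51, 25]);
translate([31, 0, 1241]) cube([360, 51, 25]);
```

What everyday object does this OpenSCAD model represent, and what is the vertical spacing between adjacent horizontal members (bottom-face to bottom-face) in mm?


A ladder. The rung spacing is 259 mm.

Two tall 31×51 posts with 5 short bars between them — a ladder. Adjacent rungs sit at z = 205 and z = 464, so the spacing is 464 − 205 = 259 mm.


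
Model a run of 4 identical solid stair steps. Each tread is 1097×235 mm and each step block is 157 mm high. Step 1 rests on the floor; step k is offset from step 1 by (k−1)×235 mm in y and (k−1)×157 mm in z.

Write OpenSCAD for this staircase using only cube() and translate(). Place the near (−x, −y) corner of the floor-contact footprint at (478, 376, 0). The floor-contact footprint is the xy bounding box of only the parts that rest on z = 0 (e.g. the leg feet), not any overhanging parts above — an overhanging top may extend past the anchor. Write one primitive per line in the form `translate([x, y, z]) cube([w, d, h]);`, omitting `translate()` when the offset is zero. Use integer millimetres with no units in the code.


translate([478, 376, 0]) cube([1097, 235, 157]);
translate([478, 611, 157]) cube([1097, 235, 157]);
translate([478, 846, 314]) cube([1097, 235, 157]);
translate([478, 1081, 471]) cube([1097, 235, 157]);


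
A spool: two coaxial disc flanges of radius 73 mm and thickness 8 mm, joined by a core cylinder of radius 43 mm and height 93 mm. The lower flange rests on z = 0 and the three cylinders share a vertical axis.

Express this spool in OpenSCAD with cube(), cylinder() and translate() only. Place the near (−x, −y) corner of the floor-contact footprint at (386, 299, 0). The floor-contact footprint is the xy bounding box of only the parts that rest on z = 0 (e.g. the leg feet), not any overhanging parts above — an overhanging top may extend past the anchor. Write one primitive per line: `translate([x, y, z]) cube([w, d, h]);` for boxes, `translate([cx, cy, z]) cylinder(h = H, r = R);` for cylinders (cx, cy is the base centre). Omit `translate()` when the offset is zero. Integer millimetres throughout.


translate([459, 372, 0]) cylinder(h = 8, r = 73);
translate([459, 372, 8]) cylinder(h = 93, r = 43);
translate([459, 372, 101]) cylinder(h = 8, r = 73);


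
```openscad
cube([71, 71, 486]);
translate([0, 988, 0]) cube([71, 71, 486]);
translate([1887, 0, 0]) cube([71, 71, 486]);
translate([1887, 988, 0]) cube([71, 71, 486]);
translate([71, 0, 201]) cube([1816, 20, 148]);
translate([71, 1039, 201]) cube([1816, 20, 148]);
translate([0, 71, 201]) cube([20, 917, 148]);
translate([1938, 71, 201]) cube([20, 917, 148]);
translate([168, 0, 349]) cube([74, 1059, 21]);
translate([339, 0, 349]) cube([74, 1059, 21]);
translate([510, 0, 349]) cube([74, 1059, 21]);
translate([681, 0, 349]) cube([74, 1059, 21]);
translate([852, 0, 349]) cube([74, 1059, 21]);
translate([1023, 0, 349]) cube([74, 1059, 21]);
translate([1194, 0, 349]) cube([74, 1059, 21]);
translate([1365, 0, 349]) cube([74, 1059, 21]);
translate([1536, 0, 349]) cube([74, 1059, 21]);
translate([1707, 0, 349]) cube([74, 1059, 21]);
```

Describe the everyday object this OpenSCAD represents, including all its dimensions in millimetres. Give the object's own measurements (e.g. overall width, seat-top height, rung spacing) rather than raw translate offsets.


A bed frame 1958 mm long (x) by 1059 mm wide (y). Four 71×71 mm corner posts, 486 mm tall, at the corners of the footprint. Four rails of 20 mm thickness and 148 mm height run between adjacent posts with their undersides at z = 201 mm, their outer faces flush with the outside of the frame (the two x-running rails run between the posts' inner faces; the two y-running rails run between the posts' inner faces). 10 slats, each 74 mm wide (x) and 21 mm thick, lie across the top of the two x-running rails, running the full 1059 mm width of the frame in y; along x they sit between the end posts with a 97 mm gap after the −x posts and between neighbouring slats, leaving 106 mm before the +x posts.


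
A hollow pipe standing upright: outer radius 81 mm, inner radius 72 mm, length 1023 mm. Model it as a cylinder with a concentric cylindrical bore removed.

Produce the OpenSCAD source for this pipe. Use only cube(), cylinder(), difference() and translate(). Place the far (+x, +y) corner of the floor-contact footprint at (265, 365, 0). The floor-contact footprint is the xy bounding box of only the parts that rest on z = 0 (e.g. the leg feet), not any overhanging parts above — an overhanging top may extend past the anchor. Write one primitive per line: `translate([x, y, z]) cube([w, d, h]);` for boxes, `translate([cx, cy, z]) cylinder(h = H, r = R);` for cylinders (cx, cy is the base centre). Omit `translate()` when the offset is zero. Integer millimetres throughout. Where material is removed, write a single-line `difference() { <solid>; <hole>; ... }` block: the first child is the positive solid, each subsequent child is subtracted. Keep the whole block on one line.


difference() { translate([184, 284, 0]) cylinder(h = 1023, r = 81); translate([184, 284, 0]) cylinder(h = 1023, r = 72); }


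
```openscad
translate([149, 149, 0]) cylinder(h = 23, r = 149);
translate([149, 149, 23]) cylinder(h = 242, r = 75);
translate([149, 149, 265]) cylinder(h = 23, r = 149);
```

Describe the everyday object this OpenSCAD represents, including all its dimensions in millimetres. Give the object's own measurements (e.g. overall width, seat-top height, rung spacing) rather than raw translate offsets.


A spool: two coaxial disc flanges of radius 149 mm and thickness 23 mm, joined by a core cylinder of radius 75 mm and height 242 mm. The lower flange rests on z = 0 and the three cylinders share a vertical axis.


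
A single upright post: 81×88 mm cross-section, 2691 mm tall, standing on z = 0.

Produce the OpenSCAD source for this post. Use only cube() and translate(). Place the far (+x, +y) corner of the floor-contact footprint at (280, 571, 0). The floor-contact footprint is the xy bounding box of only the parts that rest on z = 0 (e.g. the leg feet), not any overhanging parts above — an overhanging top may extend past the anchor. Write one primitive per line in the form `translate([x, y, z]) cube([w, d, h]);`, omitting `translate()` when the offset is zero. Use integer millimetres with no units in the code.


translate([199, 483, 0]) cube([81, 88, 2691]);


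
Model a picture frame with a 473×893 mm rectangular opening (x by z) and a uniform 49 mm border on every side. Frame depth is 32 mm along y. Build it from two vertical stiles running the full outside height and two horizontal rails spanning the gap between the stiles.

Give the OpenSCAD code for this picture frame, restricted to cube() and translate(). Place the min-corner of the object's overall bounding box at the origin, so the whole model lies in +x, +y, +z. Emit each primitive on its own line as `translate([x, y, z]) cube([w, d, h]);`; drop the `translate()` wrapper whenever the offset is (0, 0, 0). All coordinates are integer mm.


cube([49, 32, 991]);
translate([522, 0, 0]) cube([49, 32, 991]);
translate([49, 0, 0]) cube([473, 32, 49]);
translate([49, 0, 942]) cube([473, 32, 49]);


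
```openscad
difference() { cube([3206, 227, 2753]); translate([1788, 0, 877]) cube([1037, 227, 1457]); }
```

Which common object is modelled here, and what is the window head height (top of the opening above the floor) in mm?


A wall with a window opening. The window head height is 2334 mm.

A wall with a rectangular opening subtracted — a window. Sill at z = 877, opening 1457 mm tall, so the head is at 877 + 1457 = 2334 mm.


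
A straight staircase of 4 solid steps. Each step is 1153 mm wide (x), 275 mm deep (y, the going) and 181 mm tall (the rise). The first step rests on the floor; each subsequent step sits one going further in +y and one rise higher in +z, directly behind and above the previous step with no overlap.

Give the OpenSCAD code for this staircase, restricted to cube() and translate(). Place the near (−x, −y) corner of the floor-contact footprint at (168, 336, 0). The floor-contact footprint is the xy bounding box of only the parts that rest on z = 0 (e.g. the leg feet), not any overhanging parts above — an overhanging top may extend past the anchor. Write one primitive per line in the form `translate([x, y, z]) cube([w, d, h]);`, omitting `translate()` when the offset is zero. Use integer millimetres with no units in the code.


translate([168, 336, 0]) cube([1153, 275, 181]);
translate([168, 611, 181]) cube([1153, 275, 181]);
translate([168, 886, 362]) cube([1153, 275, 181]);
translate([168, 1161, 543]) cube([1153, 275, 181]);


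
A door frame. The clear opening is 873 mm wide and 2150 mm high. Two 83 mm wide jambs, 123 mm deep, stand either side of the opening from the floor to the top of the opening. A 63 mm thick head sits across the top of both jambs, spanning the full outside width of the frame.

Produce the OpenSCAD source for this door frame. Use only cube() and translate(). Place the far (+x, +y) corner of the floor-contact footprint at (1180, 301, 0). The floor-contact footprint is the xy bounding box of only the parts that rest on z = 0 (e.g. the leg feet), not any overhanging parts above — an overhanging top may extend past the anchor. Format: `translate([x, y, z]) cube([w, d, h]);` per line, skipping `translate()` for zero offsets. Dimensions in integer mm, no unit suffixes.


translate([141, 178, 0]) cube([83, 123, 2150]);
translate([1097, 178, 0]) cube([83, 123, 2150]);
translate([141, 178, 2150]) cube([1039, 123, 63]);


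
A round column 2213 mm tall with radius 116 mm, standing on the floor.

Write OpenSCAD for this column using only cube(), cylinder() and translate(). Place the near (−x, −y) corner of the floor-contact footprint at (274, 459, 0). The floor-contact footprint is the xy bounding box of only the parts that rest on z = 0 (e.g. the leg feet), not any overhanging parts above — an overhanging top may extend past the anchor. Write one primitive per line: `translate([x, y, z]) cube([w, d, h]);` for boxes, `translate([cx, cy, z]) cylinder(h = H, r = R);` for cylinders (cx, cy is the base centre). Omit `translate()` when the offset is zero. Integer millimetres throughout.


translate([390, 575, 0]) cylinder(h = 2213, r = 116);


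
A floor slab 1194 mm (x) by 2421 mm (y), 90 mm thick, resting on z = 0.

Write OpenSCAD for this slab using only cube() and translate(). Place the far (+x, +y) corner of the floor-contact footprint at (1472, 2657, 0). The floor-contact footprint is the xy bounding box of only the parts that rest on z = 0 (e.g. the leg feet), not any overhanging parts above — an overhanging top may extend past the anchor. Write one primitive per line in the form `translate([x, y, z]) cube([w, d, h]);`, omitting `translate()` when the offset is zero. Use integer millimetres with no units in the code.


translate([278, 236, 0]) cube([1194, 2421, 90]);


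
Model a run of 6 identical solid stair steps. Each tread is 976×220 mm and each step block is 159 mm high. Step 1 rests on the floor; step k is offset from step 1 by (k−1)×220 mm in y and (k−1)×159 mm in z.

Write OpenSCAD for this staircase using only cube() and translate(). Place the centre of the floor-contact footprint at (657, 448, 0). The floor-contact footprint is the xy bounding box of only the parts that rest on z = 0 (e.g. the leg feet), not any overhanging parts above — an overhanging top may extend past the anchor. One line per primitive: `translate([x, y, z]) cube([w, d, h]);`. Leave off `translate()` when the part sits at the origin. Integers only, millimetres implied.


translate([169, 338, 0]) cube([976, 220, 159]);
translate([169, 558, 159]) cube([976, 220, 159]);
translate([169, 778, 318]) cube([976, 220, 159]);
translate([169, 998, 477]) cube([976, 220, 159]);
translate([169, 1218, 636]) cube([976, 220, 159]);
translate([169, 1438, 795]) cube([976, 220, 159]);


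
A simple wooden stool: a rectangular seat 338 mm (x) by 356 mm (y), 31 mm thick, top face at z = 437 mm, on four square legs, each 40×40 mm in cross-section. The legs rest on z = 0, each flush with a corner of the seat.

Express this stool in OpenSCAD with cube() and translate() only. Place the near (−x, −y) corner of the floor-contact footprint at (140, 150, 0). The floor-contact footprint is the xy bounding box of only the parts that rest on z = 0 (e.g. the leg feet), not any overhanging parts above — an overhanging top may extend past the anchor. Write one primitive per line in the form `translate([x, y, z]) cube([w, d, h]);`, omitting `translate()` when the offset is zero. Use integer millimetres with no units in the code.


translate([140, 150, 406]) cube([338, 356, 31]);
translate([140, 150, 0]) cube([40, 40, 406]);
translate([438, 150, 0]) cube([40, 40, 406]);
translate([140, 466, 0]) cube([40, 40, 406]);
translate([438, 466, 0]) cube([40, 40, 406]);


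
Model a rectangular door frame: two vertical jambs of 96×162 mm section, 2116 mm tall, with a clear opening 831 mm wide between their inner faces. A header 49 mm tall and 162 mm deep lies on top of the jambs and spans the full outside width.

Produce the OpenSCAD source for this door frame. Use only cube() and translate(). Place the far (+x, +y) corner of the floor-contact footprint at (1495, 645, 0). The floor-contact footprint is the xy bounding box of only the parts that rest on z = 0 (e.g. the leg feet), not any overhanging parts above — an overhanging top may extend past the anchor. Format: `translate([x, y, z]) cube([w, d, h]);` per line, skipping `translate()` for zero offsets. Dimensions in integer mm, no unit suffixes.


translate([472, 483, 0]) cube([96, 162, 2116]);
translate([1399, 483, 0]) cube([96, 162, 2116]);
translate([472, 483, 2116]) cube([1023, 162, 49]);


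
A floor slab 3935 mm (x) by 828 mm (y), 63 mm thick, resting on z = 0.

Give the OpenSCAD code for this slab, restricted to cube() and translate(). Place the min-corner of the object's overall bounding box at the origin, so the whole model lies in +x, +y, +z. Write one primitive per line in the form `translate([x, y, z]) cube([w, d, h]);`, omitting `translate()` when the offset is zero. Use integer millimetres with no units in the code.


cube([3935, 828, 63]);


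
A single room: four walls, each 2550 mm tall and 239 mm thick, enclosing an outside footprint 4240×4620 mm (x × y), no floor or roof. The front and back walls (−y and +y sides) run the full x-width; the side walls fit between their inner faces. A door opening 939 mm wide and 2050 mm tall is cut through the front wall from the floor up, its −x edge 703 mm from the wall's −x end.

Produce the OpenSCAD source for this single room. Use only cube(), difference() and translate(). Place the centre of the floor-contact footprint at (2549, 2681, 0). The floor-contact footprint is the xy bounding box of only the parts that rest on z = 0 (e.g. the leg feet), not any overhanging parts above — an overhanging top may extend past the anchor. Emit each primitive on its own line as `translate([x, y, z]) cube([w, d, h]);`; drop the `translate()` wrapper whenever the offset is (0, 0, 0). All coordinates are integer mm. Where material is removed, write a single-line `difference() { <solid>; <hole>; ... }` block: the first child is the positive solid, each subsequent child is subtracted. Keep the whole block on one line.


difference() { translate([429, 371, 0]) cube([4240, 239, 2550]); translate([1132, 371, 0]) cube([939, 239, 2050]); }
translate([429, 4752, 0]) cube([4240, 239, 2550]);
translate([429, 610, 0]) cube([239, 4142, 2550]);
translate([4430, 610, 0]) cube([239, 4142, 2550]);


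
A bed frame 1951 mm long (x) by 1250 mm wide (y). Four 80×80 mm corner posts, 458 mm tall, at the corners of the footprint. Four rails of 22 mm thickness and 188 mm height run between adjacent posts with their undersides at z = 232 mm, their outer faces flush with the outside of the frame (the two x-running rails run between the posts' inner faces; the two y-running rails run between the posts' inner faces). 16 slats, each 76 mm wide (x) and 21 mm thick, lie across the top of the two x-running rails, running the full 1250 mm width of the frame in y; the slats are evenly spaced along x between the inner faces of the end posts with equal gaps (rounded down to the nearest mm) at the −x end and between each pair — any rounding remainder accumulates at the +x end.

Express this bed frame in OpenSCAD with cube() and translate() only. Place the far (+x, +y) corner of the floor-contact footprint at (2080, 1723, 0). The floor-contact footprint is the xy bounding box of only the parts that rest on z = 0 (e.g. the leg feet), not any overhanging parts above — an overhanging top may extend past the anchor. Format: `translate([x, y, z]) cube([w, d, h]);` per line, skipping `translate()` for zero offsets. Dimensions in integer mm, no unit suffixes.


translate([129, 473, 0]) cube([80, 80, 458]);
translate([129, 1643, 0]) cube([80, 80, 458]);
translate([2000, 473, 0]) cube([80, 80, 458]);
translate([2000, 1643, 0]) cube([80, 80, 458]);
translate([209, 473, 232]) cube([1791, 22, 188]);
translate([209, 1701, 232]) cube([1791, 22, 188]);
translate([129, 553, 232]) cube([22, 1090, 188]);
translate([2058, 553, 232]) cube([22, 1090, 188]);
translate([242, 473, 420]) cube([76, 1250, 21]);
translate([351, 473, 420]) cube([76, 1250, 21]);
translate([460, 473, 420]) cube([76, 1250, 21]);
translate([569, 473, 420]) cube([76, 1250, 21]);
translate([678, 473, 420]) cube([76, 1250, 21]);
translate([787, 473, 420]) cube([76, 1250, 21]);
translate([896, 473, 420]) cube([76, 1250, 21]);
translate([1005, 473, 420]) cube([76, 1250, 21]);
translate([1114, 473, 420]) cube([76, 1250, 21]);
translate([1223, 473, 420]) cube([76, 1250, 21]);
translate([1332, 473, 420]) cube([76, 1250, 21]);
translate([1441, 473, 420]) cube([76, 1250, 21]);
translate([1550, 473, 420]) cube([76, 1250, 21]);
translate([1659, 473, 420]) cube([76, 1250, 21]);
translate([1768, 473, 420]) cube([76, 1250, 21]);
translate([1877, 473, 420]) cube([76, 1250, 21]);
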